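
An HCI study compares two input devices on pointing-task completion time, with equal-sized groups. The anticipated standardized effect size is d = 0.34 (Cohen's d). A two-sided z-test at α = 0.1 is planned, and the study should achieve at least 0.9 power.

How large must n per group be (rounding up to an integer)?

For power 0.9 need Φ(δ − z_{0.05}) = 0.9, so δ = z_{0.05} + z_{0.10} = 1.645 + 1.282 = 2.926.
(Ignoring the negligible lower-tail rejection probability gives the usual closed-form inversion.)
δ = d·√(n/2) ⇒ n = 2(δ/d)² = 2 × (2.926 / 0.34)² = 148.16.
Round up to the next whole unit.

n = 149 per group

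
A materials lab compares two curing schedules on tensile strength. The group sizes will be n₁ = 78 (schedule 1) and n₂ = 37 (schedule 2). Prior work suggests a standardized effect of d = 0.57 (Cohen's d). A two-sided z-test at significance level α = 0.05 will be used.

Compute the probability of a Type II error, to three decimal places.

β ≈ 0.185

Noncentrality parameter: δ = d / √(1/n₁ + 1/n₂) = 0.57 / √(1/78 + 1/37) = 2.8554
Two-sided α = 0.05 → critical value z_{0.025} = 1.960.
Power = Φ(δ − 1.960) + Φ(−δ − 1.960) = Φ(0.895) + Φ(-4.815) = 0.8147 + 0.0000 = 0.8147.
Type II error: β = 1 − power = 1 − 0.8147 = 0.1853.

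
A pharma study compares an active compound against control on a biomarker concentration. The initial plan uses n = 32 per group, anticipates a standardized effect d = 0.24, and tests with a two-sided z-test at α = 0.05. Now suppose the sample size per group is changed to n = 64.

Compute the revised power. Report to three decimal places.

Power ≈ 0.274

With n = 64 per group: δ = d·√(n/2) = 0.24 × √(64/2) = 1.3576. Critical value z_{0.025} = 1.960.
Revised power = Φ(δ − 1.960) + Φ(−δ − 1.960) = Φ(-0.602) + Φ(-3.318) = 0.2735 + 0.0005 = 0.2739.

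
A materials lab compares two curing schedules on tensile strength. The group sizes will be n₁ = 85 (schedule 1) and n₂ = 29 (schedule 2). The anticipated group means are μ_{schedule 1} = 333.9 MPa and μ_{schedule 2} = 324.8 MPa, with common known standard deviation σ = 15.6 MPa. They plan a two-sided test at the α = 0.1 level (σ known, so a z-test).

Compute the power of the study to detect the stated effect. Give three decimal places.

Standardized effect: d = |μ_{schedule 1} − μ_{schedule 2}| / σ = |333.9 − 324.8| / 15.6 = 0.5833
Noncentrality parameter: δ = d / √(1/n₁ + 1/n₂) = 0.5833 / √(1/85 + 1/29) = 2.7125
Two-sided α = 0.1 → critical value z_{0.05} = 1.645.
Power = Φ(δ − 1.645) + Φ(−δ − 1.645) = Φ(1.068) + Φ(-4.357) = 0.8572 + 0.0000 = 0.8572.

Power ≈ 0.857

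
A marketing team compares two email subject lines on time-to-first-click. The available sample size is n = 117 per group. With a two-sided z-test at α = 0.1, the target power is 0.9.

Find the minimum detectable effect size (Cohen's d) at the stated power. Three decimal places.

Need Φ(δ − 1.645) = 0.9, so δ = 1.645 + 1.282 = 2.926.
(The second rejection-region term Φ(−δ − z_{α/2}) is negligible and dropped.)
δ = d·√(n/2) ⇒ d = δ/√(n/2) = 2.926/√(117/2) = 0.3826.

d ≈ 0.383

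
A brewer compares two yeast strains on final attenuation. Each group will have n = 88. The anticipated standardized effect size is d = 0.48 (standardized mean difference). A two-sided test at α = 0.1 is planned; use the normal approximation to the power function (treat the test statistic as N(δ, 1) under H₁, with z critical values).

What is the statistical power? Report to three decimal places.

Noncentrality parameter: δ = d·√(n/2) = 0.48 × √(88/2) = 3.1840
Critical value for a two-sided test at α = 0.1: z_{α/2} = 1.645.
Power = Φ(δ − 1.645) + Φ(−δ − 1.645) = Φ(1.539) + Φ(-4.829) = 0.9381 + 0.0000 = 0.9381.

Power ≈ 0.938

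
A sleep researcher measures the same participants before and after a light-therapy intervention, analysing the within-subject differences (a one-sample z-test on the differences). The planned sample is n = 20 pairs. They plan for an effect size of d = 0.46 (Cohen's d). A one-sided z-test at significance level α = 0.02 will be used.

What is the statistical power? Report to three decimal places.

Noncentrality parameter: δ = d·√n = 0.46 × √20 = 2.0572
Critical value for a one-sided test at α = 0.02: z_α = 2.054.
Power = P(Z > 2.054 − δ) = Φ(0.003) = 0.5014.

Power ≈ 0.501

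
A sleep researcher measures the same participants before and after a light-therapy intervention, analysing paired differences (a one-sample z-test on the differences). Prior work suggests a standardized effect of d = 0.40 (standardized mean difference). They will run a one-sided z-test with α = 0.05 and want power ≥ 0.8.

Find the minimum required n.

For power 0.8 need Φ(δ − z_{0.05}) = 0.8, so δ = z_{0.05} + z_{0.20} = 1.645 + 0.842 = 2.486.
δ = d·√n ⇒ n = (δ/d)² = (2.486 / 0.40)² = 38.64.
Round up to the next whole unit.

n = 39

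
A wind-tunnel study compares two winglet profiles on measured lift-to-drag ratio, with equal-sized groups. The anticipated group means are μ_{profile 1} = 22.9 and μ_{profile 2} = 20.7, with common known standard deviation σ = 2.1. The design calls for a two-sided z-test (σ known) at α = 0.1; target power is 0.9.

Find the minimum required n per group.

n = 16 per group

Standardized effect: d = |μ_{profile 1} − μ_{profile 2}| / σ = |22.9 − 20.7| / 2.1 = 1.0476
Set Φ(δ − 1.645) = 0.9; then δ − 1.645 = Φ⁻¹(0.9) = 1.282, giving δ = 2.926.
(For δ > 0 the lower-tail rejection region contributes negligibly to power, so the one-term inversion is standard.)
δ = d·√(n/2) ⇒ n = 2(δ/d)² = 2 × (2.926 / 1.0476)² = 15.61.
Rounding up, n = 16 per group.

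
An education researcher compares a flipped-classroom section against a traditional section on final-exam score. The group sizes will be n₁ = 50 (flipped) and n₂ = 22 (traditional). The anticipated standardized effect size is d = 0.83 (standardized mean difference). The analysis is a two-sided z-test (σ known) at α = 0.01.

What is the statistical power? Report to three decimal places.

Power ≈ 0.748

Noncentrality parameter: δ = d / √(1/n₁ + 1/n₂) = 0.83 / √(1/50 + 1/22) = 3.2442
Two-sided α = 0.01 → critical value z_{0.005} = 2.576.
Power = Φ(δ − 2.576) + Φ(−δ − 2.576) = Φ(0.668) + Φ(-5.820) = 0.7481 + 0.0000 = 0.7481.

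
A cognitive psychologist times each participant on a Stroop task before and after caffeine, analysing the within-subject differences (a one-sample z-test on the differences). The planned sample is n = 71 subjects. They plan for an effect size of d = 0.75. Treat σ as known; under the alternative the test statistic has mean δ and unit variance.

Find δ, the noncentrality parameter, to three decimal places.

δ = d·√n = 0.75 × √71 = 6.3196

δ ≈ 6.320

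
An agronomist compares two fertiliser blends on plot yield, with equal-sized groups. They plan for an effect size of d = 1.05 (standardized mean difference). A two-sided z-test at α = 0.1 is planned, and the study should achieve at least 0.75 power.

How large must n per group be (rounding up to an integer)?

For power 0.75 need Φ(δ − z_{0.05}) = 0.75, so δ = z_{0.05} + z_{0.25} = 1.645 + 0.674 = 2.319.
(Ignoring the negligible lower-tail rejection probability gives the usual closed-form inversion.)
δ = d·√(n/2) ⇒ n = 2(δ/d)² = 2 × (2.319 / 1.05)² = 9.76.
Round up to the next whole unit.

n = 10 per group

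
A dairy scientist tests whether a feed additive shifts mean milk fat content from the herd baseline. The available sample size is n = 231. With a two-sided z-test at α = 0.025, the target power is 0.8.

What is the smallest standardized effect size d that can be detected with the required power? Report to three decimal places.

Need Φ(δ − 2.241) = 0.8, so δ = 2.241 + 0.842 = 3.083.
(Lower-tail contribution to power is negligible for δ > 0.)
δ = d·√n ⇒ d = δ/√n = 3.083/√231 = 0.2028.

d ≈ 0.203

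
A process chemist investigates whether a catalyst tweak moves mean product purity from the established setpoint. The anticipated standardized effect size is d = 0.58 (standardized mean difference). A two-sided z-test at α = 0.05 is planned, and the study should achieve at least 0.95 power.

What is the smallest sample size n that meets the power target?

Set Φ(δ − 1.960) = 0.95; then δ − 1.960 = Φ⁻¹(0.95) = 1.645, giving δ = 3.605.
(For δ > 0 the lower-tail rejection region contributes negligibly to power, so the one-term inversion is standard.)
δ = d·√n ⇒ n = (δ/d)² = (3.605 / 0.58)² = 38.63.
Rounding up, n = 39.

n = 39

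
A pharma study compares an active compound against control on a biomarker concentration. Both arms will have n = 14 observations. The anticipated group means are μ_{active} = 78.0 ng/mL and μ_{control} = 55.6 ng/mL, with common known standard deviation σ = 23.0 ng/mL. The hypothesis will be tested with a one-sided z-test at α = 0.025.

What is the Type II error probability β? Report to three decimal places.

Standardized effect: d = |μ_{active} − μ_{control}| / σ = |78.0 − 55.6| / 23.0 = 0.9739
Noncentrality parameter: δ = d·√(n/2) = 0.9739 × √(14/2) = 2.5767
Critical value for a one-sided test at α = 0.025: z_α = 1.960.
Power = Φ(δ − 1.960) = Φ(0.617) = 0.7313.
Type II error: β = 1 − power = 1 − 0.7313 = 0.2687.

β ≈ 0.269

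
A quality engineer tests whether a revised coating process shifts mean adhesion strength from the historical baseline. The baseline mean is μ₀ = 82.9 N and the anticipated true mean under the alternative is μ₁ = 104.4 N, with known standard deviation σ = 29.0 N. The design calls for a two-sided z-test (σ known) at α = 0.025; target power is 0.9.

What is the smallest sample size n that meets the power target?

Standardized effect: d = |μ₁ − μ₀| / σ = |104.4 − 82.9| / 29.0 = 0.7414
Set Φ(δ − 2.241) = 0.9; then δ − 2.241 = Φ⁻¹(0.9) = 1.282, giving δ = 3.523.
(Ignoring the negligible lower-tail rejection probability gives the usual closed-form inversion.)
δ = d·√n ⇒ n = (δ/d)² = (3.523 / 0.7414)² = 22.58.
Round up to the next whole unit.

n = 23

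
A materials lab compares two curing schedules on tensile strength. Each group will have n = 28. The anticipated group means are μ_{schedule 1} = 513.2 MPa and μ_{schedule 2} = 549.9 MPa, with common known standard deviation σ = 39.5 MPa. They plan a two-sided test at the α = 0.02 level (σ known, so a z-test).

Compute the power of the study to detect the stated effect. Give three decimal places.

Standardized effect: d = |μ_{schedule 1} − μ_{schedule 2}| / σ = |513.2 − 549.9| / 39.5 = 0.9291
Noncentrality parameter: δ = d·√(n/2) = 0.9291 × √(28/2) = 3.4764
Two-sided α = 0.02 → critical value z_{0.01} = 2.326.
Power = Φ(δ − 2.326) + Φ(−δ − 2.326) = Φ(1.150) + Φ(-5.803) = 0.8749 + 0.0000 = 0.8749.

Power ≈ 0.875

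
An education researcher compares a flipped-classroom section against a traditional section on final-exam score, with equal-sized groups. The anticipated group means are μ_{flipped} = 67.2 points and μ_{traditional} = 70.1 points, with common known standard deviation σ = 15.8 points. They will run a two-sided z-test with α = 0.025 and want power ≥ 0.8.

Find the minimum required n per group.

n = 565 per group

Standardized effect: d = |μ_{flipped} − μ_{traditional}| / σ = |67.2 − 70.1| / 15.8 = 0.1835
Set Φ(δ − 2.241) = 0.8; then δ − 2.241 = Φ⁻¹(0.8) = 0.842, giving δ = 3.083.
(The Φ(−δ − z_{α/2}) term is vanishingly small for δ > 0 and is dropped in the standard sample-size formula.)
δ = d·√(n/2) ⇒ n = 2(δ/d)² = 2 × (3.083 / 0.1835)² = 564.29.
Round up to the next whole unit.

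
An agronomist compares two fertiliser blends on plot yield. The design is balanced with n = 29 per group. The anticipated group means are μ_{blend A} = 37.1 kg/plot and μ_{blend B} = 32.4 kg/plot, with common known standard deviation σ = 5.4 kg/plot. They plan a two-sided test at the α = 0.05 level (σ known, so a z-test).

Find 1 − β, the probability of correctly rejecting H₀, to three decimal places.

Power ≈ 0.912

Standardized effect: d = |μ_{blend A} − μ_{blend B}| / σ = |37.1 − 32.4| / 5.4 = 0.8704
Noncentrality parameter: λ = d·√(n/2) = 0.8704 × √(29/2) = 3.3143
Critical value for a two-sided test at α = 0.05: z_{α/2} = 1.960.
Power = Φ(λ − 1.960) + Φ(−λ − 1.960) = Φ(1.354) + Φ(-5.274) = 0.9122 + 0.0000 = 0.9122.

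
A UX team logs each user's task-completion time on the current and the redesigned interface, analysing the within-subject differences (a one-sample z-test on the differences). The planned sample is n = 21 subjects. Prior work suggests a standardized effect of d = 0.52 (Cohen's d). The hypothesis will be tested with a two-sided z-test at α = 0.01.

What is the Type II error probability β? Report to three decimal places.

β ≈ 0.576

Noncentrality parameter: δ = d·√n = 0.52 × √21 = 2.3829
Critical value for a two-sided test at α = 0.01: z_{α/2} = 2.576.
Power = Φ(δ − 2.576) + Φ(−δ − 2.576) = Φ(-0.193) + Φ(-4.959) = 0.4235 + 0.0000 = 0.4235.
Type II error: β = 1 − power = 1 − 0.4235 = 0.5765.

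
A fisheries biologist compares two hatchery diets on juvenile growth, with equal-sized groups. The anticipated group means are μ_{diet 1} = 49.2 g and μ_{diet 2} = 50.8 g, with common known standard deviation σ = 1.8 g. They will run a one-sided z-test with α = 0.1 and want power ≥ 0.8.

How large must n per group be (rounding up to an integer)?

n = 12 per group

Standardized effect: d = |μ_{diet 1} − μ_{diet 2}| / σ = |49.2 − 50.8| / 1.8 = 0.8889
For power 0.8 need Φ(δ − z_{0.1}) = 0.8, so δ = z_{0.1} + z_{0.20} = 1.282 + 0.842 = 2.123.
δ = d·√(n/2) ⇒ n = 2(δ/d)² = 2 × (2.123 / 0.8889)² = 11.41.
Rounding up, n = 12 per group.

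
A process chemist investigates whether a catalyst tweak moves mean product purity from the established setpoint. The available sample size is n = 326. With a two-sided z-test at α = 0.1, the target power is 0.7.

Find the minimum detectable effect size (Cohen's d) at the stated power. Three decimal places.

Need Φ(δ − 1.645) = 0.7, so δ = 1.645 + 0.524 = 2.169.
(Lower-tail contribution to power is negligible for δ > 0.)
δ = d·√n ⇒ d = δ/√n = 2.169/√326 = 0.1201.

d ≈ 0.120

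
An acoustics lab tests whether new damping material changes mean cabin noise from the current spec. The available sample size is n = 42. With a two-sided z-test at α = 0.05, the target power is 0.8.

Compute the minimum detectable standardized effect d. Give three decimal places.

d ≈ 0.432

Need Φ(δ − 1.960) = 0.8, so δ = 1.960 + 0.842 = 2.802.
(Lower-tail contribution to power is negligible for δ > 0.)
δ = d·√n ⇒ d = δ/√n = 2.802/√42 = 0.4323.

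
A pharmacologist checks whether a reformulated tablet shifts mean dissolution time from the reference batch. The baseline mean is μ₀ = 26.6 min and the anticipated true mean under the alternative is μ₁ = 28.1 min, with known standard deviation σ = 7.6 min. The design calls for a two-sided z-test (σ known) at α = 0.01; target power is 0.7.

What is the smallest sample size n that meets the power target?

n = 247

Standardized effect: d = |μ₁ − μ₀| / σ = |28.1 − 26.6| / 7.6 = 0.1974
Set Φ(δ − 2.576) = 0.7; then δ − 2.576 = Φ⁻¹(0.7) = 0.524, giving δ = 3.100.
(For δ > 0 the lower-tail rejection region contributes negligibly to power, so the one-term inversion is standard.)
δ = d·√n ⇒ n = (δ/d)² = (3.100 / 0.1974)² = 246.74.
Round up to the next whole unit.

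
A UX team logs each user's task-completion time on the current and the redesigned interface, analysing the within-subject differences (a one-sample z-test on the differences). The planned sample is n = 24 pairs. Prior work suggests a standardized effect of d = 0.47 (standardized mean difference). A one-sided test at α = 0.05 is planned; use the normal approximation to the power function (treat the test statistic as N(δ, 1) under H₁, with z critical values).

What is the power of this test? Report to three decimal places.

Power ≈ 0.745

Noncentrality parameter: δ = d·√n = 0.47 × √24 = 2.3025
One-sided α = 0.05 → critical value z_{0.05} = 1.645.
Power = P(Z > 1.645 − δ) = Φ(0.658) = 0.7446.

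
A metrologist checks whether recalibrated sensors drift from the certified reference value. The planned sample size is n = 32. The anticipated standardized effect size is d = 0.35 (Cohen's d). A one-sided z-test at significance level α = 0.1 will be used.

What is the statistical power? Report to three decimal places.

Noncentrality parameter: δ = d·√n = 0.35 × √32 = 1.9799
Critical value for a one-sided test at α = 0.1: z_α = 1.282.
Power = Φ(δ − 1.282) = Φ(0.698) = 0.7575.

Power ≈ 0.758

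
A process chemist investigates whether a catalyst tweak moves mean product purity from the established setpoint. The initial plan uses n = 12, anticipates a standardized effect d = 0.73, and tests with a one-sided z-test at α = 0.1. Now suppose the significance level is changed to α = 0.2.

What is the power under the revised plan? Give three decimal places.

Power ≈ 0.954

δ = d·√n = 0.73 × √12 = 2.5288 (unchanged). New critical value: z_{0.2} = 0.842.
Revised power = P(Z > 0.842 − δ) = Φ(1.687) = 0.9542.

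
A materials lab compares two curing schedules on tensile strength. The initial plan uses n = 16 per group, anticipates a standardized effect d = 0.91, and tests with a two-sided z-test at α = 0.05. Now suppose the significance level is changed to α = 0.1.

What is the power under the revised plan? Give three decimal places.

Power ≈ 0.824

δ = d·√(n/2) = 0.91 × √(16/2) = 2.5739 (unchanged). New critical value: z_{0.05} = 1.645.
Revised power = Φ(δ − 1.645) + Φ(−δ − 1.645) = Φ(0.929) + Φ(-4.219) = 0.8236 + 0.0000 = 0.8236.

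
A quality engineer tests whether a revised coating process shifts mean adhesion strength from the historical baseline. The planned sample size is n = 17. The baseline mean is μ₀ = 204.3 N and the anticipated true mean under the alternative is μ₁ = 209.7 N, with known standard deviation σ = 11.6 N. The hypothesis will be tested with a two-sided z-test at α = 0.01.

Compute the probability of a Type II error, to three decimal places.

Standardized effect: d = |μ₁ − μ₀| / σ = |209.7 − 204.3| / 11.6 = 0.4655
Noncentrality parameter: δ = d·√n = 0.4655 × √17 = 1.9194
Two-sided α = 0.01 → critical value z_{0.005} = 2.576.
Power = Φ(δ − 2.576) + Φ(−δ − 2.576) = Φ(-0.656) + Φ(-4.495) = 0.2558 + 0.0000 = 0.2558.
Type II error: β = 1 − power = 1 − 0.2558 = 0.7442.

β ≈ 0.744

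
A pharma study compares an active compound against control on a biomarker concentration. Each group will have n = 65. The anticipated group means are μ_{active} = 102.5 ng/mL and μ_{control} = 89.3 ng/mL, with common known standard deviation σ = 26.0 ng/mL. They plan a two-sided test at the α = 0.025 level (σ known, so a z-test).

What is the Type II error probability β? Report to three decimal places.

Standardized effect: d = |μ_{active} − μ_{control}| / σ = |102.5 − 89.3| / 26.0 = 0.5077
Noncentrality parameter: δ = d·√(n/2) = 0.5077 × √(65/2) = 2.8943
Two-sided α = 0.025 → critical value z_{0.0125} = 2.241.
Power = Φ(δ − 2.241) + Φ(−δ − 2.241) = Φ(0.653) + Φ(-5.136) = 0.7431 + 0.0000 = 0.7431.
Type II error: β = 1 − power = 1 − 0.7431 = 0.2569.

β ≈ 0.257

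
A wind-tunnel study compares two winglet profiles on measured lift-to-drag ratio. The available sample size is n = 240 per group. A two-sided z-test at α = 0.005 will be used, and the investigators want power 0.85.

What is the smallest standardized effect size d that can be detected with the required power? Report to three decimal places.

Need Φ(δ − 2.807) = 0.85, so δ = 2.807 + 1.036 = 3.843.
(Lower-tail contribution to power is negligible for δ > 0.)
δ = d·√(n/2) ⇒ d = δ/√(n/2) = 3.843/√(240/2) = 0.3509.

d ≈ 0.351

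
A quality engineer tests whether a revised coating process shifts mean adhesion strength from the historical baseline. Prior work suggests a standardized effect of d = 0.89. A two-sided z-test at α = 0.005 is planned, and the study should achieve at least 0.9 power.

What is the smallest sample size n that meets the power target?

n = 22

Set Φ(δ − 2.807) = 0.9; then δ − 2.807 = Φ⁻¹(0.9) = 1.282, giving δ = 4.089.
(The Φ(−δ − z_{α/2}) term is vanishingly small for δ > 0 and is dropped in the standard sample-size formula.)
δ = d·√n ⇒ n = (δ/d)² = (4.089 / 0.89)² = 21.10.
Rounding up, n = 22.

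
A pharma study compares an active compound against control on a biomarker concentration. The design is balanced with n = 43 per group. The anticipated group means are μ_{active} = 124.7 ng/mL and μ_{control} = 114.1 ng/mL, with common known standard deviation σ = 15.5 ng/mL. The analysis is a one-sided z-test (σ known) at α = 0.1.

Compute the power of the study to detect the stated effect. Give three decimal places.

Power ≈ 0.971

Standardized effect: d = |μ_{active} − μ_{control}| / σ = |124.7 − 114.1| / 15.5 = 0.6839
Noncentrality parameter: δ = d·√(n/2) = 0.6839 × √(43/2) = 3.1710
One-sided α = 0.1 → critical value z_{0.1} = 1.282.
Power = Φ(δ − 1.282) = Φ(1.889) = 0.9706.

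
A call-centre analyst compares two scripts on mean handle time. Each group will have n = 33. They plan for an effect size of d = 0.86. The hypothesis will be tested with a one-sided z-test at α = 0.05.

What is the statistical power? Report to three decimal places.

Noncentrality parameter: δ = d·√(n/2) = 0.86 × √(33/2) = 3.4933
One-sided α = 0.05 → critical value z_{0.05} = 1.645.
Power = P(Z > 1.645 − δ) = Φ(1.848) = 0.9677.

Power ≈ 0.968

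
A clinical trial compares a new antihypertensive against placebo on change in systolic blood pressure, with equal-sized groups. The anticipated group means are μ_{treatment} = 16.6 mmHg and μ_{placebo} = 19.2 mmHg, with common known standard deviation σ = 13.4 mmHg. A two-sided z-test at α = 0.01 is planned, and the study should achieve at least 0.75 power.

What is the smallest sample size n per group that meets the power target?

Standardized effect: d = |μ_{treatment} − μ_{placebo}| / σ = |16.6 − 19.2| / 13.4 = 0.1940
For power 0.75 need Φ(δ − z_{0.005}) = 0.75, so δ = z_{0.005} + z_{0.25} = 2.576 + 0.674 = 3.250.
(For δ > 0 the lower-tail rejection region contributes negligibly to power, so the one-term inversion is standard.)
δ = d·√(n/2) ⇒ n = 2(δ/d)² = 2 × (3.250 / 0.1940)² = 561.24.
Rounding up, n = 562 per group.

n = 562 per group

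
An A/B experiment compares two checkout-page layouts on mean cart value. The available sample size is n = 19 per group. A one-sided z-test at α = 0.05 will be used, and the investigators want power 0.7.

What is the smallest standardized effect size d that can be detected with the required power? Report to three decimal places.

d ≈ 0.704

Need Φ(δ − 1.645) = 0.7, so δ = 1.645 + 0.524 = 2.169.
δ = d·√(n/2) ⇒ d = δ/√(n/2) = 2.169/√(19/2) = 0.7038.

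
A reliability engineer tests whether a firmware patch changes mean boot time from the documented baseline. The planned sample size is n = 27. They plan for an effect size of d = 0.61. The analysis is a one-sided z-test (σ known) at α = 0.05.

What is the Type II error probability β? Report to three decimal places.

β ≈ 0.064

Noncentrality parameter: δ = d·√n = 0.61 × √27 = 3.1697
Critical value for a one-sided test at α = 0.05: z_α = 1.645.
Power = P(Z > 1.645 − δ) = Φ(1.525) = 0.9363.
Type II error: β = 1 − power = 1 − 0.9363 = 0.0637.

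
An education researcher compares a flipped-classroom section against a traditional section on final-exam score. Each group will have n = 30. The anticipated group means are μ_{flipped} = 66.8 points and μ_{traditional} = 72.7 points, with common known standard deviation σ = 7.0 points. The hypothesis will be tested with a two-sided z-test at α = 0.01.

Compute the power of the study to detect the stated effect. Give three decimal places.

Power ≈ 0.754

Standardized effect: d = |μ_{flipped} − μ_{traditional}| / σ = |66.8 − 72.7| / 7.0 = 0.8429
Noncentrality parameter: δ = d·√(n/2) = 0.8429 × √(30/2) = 3.2644
Two-sided α = 0.01 → critical value z_{0.005} = 2.576.
Power = Φ(δ − 2.576) + Φ(−δ − 2.576) = Φ(0.689) + Φ(-5.840) = 0.7544 + 0.0000 = 0.7544.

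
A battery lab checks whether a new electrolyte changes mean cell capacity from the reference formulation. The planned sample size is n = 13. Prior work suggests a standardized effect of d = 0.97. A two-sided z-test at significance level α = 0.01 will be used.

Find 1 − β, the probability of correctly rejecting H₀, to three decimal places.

Power ≈ 0.822

Noncentrality parameter: λ = d·√n = 0.97 × √13 = 3.4974
Two-sided α = 0.01 → critical value z_{0.005} = 2.576.
Power = Φ(λ − 2.576) + Φ(−λ − 2.576) = Φ(0.922) + Φ(-6.073) = 0.8216 + 0.0000 = 0.8216.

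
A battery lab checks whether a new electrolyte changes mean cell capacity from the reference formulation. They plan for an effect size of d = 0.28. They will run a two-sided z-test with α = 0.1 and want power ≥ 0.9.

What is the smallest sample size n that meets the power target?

n = 110

Set Φ(δ − 1.645) = 0.9; then δ − 1.645 = Φ⁻¹(0.9) = 1.282, giving δ = 2.926.
(For δ > 0 the lower-tail rejection region contributes negligibly to power, so the one-term inversion is standard.)
δ = d·√n ⇒ n = (δ/d)² = (2.926 / 0.28)² = 109.23.
Rounding up, n = 110.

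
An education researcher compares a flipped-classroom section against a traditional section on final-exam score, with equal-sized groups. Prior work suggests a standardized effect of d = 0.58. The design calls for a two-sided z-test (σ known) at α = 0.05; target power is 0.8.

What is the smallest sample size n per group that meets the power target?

n = 47 per group

Set Φ(δ − 1.960) = 0.8; then δ − 1.960 = Φ⁻¹(0.8) = 0.842, giving δ = 2.802.
(Ignoring the negligible lower-tail rejection probability gives the usual closed-form inversion.)
δ = d·√(n/2) ⇒ n = 2(δ/d)² = 2 × (2.802 / 0.58)² = 46.66.
Round up to the next whole unit.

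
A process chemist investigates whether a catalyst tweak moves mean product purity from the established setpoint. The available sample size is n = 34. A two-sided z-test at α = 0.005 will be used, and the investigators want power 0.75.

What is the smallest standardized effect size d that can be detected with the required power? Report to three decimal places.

d ≈ 0.597

Required noncentrality: δ = z_{0.0025} + z_{0.25} = 2.807 + 0.674 = 3.482.
(Lower-tail contribution to power is negligible for δ > 0.)
δ = d·√n ⇒ d = δ/√n = 3.482/√34 = 0.5971.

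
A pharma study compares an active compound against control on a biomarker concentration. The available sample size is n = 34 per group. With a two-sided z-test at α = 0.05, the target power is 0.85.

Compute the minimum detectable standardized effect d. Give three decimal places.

d ≈ 0.727

Required noncentrality: δ = z_{0.025} + z_{0.15} = 1.960 + 1.036 = 2.996.
(Lower-tail contribution to power is negligible for δ > 0.)
δ = d·√(n/2) ⇒ d = δ/√(n/2) = 2.996/√(34/2) = 0.7267.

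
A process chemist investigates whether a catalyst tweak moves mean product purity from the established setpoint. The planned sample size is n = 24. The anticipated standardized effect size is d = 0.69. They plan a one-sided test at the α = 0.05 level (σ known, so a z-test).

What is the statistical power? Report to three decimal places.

Power ≈ 0.959

Noncentrality parameter: δ = d·√n = 0.69 × √24 = 3.3803
One-sided α = 0.05 → critical value z_{0.05} = 1.645.
Power = Φ(δ − 1.645) = Φ(1.735) = 0.9587.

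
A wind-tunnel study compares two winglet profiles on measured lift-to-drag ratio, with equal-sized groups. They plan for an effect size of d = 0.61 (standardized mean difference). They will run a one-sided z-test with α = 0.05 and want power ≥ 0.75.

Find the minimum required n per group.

n = 29 per group

For power 0.75 need Φ(δ − z_{0.05}) = 0.75, so δ = z_{0.05} + z_{0.25} = 1.645 + 0.674 = 2.319.
δ = d·√(n/2) ⇒ n = 2(δ/d)² = 2 × (2.319 / 0.61)² = 28.91.
Rounding up, n = 29 per group.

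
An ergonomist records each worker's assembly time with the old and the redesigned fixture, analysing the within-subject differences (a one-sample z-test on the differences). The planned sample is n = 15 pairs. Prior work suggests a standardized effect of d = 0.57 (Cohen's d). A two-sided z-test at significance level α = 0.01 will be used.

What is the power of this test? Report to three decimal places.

Power ≈ 0.356

Noncentrality parameter: δ = d·√n = 0.57 × √15 = 2.2076
Critical value for a two-sided test at α = 0.01: z_{α/2} = 2.576.
Power = Φ(δ − 2.576) + Φ(−δ − 2.576) = Φ(-0.368) + Φ(-4.783) = 0.3564 + 0.0000 = 0.3564.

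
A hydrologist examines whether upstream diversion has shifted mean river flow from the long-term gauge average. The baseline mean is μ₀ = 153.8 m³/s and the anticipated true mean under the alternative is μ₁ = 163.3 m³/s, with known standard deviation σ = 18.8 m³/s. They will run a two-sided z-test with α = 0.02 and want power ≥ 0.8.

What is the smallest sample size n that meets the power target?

Standardized effect: d = |μ₁ − μ₀| / σ = |163.3 − 153.8| / 18.8 = 0.5053
For power 0.8 need Φ(δ − z_{0.01}) = 0.8, so δ = z_{0.01} + z_{0.20} = 2.326 + 0.842 = 3.168.
(The Φ(−δ − z_{α/2}) term is vanishingly small for δ > 0 and is dropped in the standard sample-size formula.)
δ = d·√n ⇒ n = (δ/d)² = (3.168 / 0.5053)² = 39.30.
Rounding up, n = 40.

n = 40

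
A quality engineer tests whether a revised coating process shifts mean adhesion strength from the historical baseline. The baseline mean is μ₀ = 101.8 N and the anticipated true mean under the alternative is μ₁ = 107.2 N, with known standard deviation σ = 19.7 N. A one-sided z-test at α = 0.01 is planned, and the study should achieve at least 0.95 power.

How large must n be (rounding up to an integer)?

n = 210

Standardized effect: d = |μ₁ − μ₀| / σ = |107.2 − 101.8| / 19.7 = 0.2741
For power 0.95 need Φ(δ − z_{0.01}) = 0.95, so δ = z_{0.01} + z_{0.05} = 2.326 + 1.645 = 3.971.
δ = d·√n ⇒ n = (δ/d)² = (3.971 / 0.2741)² = 209.89.
Rounding up, n = 210.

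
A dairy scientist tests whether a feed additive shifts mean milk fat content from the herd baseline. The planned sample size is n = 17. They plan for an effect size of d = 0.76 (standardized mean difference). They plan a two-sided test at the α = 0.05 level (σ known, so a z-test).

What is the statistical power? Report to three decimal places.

Power ≈ 0.880

Noncentrality parameter: δ = d·√n = 0.76 × √17 = 3.1336
Two-sided α = 0.05 → critical value z_{0.025} = 1.960.
Power = Φ(δ − 1.960) + Φ(−δ − 1.960) = Φ(1.174) + Φ(-5.094) = 0.8797 + 0.0000 = 0.8797.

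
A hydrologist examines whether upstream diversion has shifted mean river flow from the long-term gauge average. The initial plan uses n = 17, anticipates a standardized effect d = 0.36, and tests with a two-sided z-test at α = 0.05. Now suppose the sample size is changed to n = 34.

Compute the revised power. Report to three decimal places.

With n = 34: δ = d·√n = 0.36 × √34 = 2.0991. Critical value z_{0.025} = 1.960.
Revised power = Φ(δ − 1.960) + Φ(−δ − 1.960) = Φ(0.139) + Φ(-4.059) = 0.5553 + 0.0000 = 0.5554.

Power ≈ 0.555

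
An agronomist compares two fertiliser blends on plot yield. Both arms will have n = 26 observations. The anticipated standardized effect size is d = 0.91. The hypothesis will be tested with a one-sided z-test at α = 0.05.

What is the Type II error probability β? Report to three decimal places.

Noncentrality parameter: δ = d·√(n/2) = 0.91 × √(26/2) = 3.2811
One-sided α = 0.05 → critical value z_{0.05} = 1.645.
Power = Φ(δ − 1.645) = Φ(1.636) = 0.9491.
Type II error: β = 1 − power = 1 − 0.9491 = 0.0509.

β ≈ 0.051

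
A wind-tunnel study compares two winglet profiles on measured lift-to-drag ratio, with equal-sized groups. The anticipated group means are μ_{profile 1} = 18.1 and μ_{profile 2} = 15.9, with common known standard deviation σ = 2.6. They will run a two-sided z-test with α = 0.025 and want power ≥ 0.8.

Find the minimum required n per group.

n = 27 per group

Standardized effect: d = |μ_{profile 1} − μ_{profile 2}| / σ = |18.1 − 15.9| / 2.6 = 0.8462
Set Φ(δ − 2.241) = 0.8; then δ − 2.241 = Φ⁻¹(0.8) = 0.842, giving δ = 3.083.
(Ignoring the negligible lower-tail rejection probability gives the usual closed-form inversion.)
δ = d·√(n/2) ⇒ n = 2(δ/d)² = 2 × (3.083 / 0.8462)² = 26.55.
Rounding up, n = 27 per group.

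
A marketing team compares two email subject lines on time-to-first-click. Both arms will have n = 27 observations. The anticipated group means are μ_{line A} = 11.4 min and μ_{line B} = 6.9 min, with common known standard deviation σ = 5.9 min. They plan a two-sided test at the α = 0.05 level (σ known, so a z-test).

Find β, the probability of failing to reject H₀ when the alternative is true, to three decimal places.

Standardized effect: d = |μ_{line A} − μ_{line B}| / σ = |11.4 − 6.9| / 5.9 = 0.7627
Noncentrality parameter: λ = d·√(n/2) = 0.7627 × √(27/2) = 2.8024
Critical value for a two-sided test at α = 0.05: z_{α/2} = 1.960.
Power = Φ(λ − 1.960) + Φ(−λ − 1.960) = Φ(0.842) + Φ(-4.762) = 0.8002 + 0.0000 = 0.8002.
Type II error: β = 1 − power = 1 − 0.8002 = 0.1998.

β ≈ 0.200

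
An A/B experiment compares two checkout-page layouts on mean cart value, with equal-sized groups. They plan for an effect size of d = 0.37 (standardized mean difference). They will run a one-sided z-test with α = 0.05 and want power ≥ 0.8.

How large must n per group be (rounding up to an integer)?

n = 91 per group

Set Φ(δ − 1.645) = 0.8; then δ − 1.645 = Φ⁻¹(0.8) = 0.842, giving δ = 2.486.
δ = d·√(n/2) ⇒ n = 2(δ/d)² = 2 × (2.486 / 0.37)² = 90.32.
Rounding up, n = 91 per group.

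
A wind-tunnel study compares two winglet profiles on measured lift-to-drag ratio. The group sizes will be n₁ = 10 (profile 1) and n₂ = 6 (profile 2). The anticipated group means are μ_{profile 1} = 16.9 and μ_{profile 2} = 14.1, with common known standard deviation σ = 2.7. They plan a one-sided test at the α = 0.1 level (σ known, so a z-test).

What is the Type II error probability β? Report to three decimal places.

β ≈ 0.234

Standardized effect: d = |μ_{profile 1} − μ_{profile 2}| / σ = |16.9 − 14.1| / 2.7 = 1.0370
Noncentrality parameter: δ = d / √(1/n₁ + 1/n₂) = 1.0370 / √(1/10 + 1/6) = 2.0082
Critical value for a one-sided test at α = 0.1: z_α = 1.282.
Power = Φ(δ − 1.282) = Φ(0.727) = 0.7663.
Type II error: β = 1 − power = 1 − 0.7663 = 0.2337.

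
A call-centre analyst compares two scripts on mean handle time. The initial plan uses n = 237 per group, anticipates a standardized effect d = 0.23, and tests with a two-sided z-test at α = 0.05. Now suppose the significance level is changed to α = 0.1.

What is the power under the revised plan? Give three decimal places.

δ = d·√(n/2) = 0.23 × √(237/2) = 2.5037 (unchanged). New critical value: z_{0.05} = 1.645.
Revised power = Φ(δ − 1.645) + Φ(−δ − 1.645) = Φ(0.859) + Φ(-4.149) = 0.8048 + 0.0000 = 0.8048.

Power ≈ 0.805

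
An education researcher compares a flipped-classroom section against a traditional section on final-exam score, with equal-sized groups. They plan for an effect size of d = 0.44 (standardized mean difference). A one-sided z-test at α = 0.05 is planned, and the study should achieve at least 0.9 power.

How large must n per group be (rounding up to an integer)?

For power 0.9 need Φ(δ − z_{0.05}) = 0.9, so δ = z_{0.05} + z_{0.10} = 1.645 + 1.282 = 2.926.
δ = d·√(n/2) ⇒ n = 2(δ/d)² = 2 × (2.926 / 0.44)² = 88.47.
Round up to the next whole unit.

n = 89 per group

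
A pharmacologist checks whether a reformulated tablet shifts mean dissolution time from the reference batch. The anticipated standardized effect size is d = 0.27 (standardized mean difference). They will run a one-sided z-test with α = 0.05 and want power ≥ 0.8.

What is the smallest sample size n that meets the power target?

n = 85

Set Φ(δ − 1.645) = 0.8; then δ − 1.645 = Φ⁻¹(0.8) = 0.842, giving δ = 2.486.
δ = d·√n ⇒ n = (δ/d)² = (2.486 / 0.27)² = 84.81.
Rounding up, n = 85.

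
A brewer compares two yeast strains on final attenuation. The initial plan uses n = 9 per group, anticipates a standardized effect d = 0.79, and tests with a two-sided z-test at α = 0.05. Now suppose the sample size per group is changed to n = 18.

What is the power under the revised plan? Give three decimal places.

With n = 18 per group: δ = d·√(n/2) = 0.79 × √(18/2) = 2.3700. Critical value z_{0.025} = 1.960.
Revised power = Φ(δ − 1.960) + Φ(−δ − 1.960) = Φ(0.410) + Φ(-4.330) = 0.6591 + 0.0000 = 0.6591.

Power ≈ 0.659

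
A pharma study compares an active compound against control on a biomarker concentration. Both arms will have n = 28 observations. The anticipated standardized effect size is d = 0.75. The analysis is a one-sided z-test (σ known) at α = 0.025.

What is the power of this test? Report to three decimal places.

Noncentrality parameter: δ = d·√(n/2) = 0.75 × √(28/2) = 2.8062
Critical value for a one-sided test at α = 0.025: z_α = 1.960.
Power = P(Z > 1.960 − δ) = Φ(0.846) = 0.8013.

Power ≈ 0.801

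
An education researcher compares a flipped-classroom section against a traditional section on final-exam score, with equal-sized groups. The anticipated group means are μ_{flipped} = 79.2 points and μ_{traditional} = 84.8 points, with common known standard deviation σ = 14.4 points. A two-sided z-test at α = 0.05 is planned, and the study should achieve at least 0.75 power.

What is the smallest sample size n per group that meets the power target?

Standardized effect: d = |μ_{flipped} − μ_{traditional}| / σ = |79.2 − 84.8| / 14.4 = 0.3889
Set Φ(δ − 1.960) = 0.75; then δ − 1.960 = Φ⁻¹(0.75) = 0.674, giving δ = 2.634.
(Ignoring the negligible lower-tail rejection probability gives the usual closed-form inversion.)
δ = d·√(n/2) ⇒ n = 2(δ/d)² = 2 × (2.634 / 0.3889)² = 91.78.
Round up to the next whole unit.

n = 92 per group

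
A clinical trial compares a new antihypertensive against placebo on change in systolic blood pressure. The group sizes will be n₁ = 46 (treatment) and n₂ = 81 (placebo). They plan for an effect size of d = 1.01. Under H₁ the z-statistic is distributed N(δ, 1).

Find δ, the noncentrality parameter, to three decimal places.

δ ≈ 5.471

δ = d / √(1/n₁ + 1/n₂) = 1.01 / √(1/46 + 1/81) = 5.4707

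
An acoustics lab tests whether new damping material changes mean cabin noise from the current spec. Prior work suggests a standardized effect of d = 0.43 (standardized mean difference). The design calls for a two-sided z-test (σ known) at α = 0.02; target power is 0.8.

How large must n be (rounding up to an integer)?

Set Φ(δ − 2.326) = 0.8; then δ − 2.326 = Φ⁻¹(0.8) = 0.842, giving δ = 3.168.
(Ignoring the negligible lower-tail rejection probability gives the usual closed-form inversion.)
δ = d·√n ⇒ n = (δ/d)² = (3.168 / 0.43)² = 54.28.
Rounding up, n = 55.

n = 55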